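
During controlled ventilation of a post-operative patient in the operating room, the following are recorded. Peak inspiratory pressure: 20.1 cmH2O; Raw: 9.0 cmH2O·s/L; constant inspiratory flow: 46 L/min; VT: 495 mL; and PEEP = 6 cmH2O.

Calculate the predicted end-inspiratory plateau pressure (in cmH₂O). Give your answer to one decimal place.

13.2

Flow: 46 L/min ÷ 60 = 0.7667 L/s.
Pplat = PIP − Raw × flow = 20.1 − 9.0 × 0.7667 = 20.1 − 6.9 = 13.2 cmH2O.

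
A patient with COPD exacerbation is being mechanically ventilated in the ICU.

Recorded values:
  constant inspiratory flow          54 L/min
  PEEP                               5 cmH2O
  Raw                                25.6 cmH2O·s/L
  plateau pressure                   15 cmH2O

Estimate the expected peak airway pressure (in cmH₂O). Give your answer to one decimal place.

Flow: 54 L/min ÷ 60 = 0.9 L/s.
PIP = Pplat + Raw × flow = 15 + 25.6 × 0.9 = 15 + 23.04 = 38.04 cmH2O.

38.0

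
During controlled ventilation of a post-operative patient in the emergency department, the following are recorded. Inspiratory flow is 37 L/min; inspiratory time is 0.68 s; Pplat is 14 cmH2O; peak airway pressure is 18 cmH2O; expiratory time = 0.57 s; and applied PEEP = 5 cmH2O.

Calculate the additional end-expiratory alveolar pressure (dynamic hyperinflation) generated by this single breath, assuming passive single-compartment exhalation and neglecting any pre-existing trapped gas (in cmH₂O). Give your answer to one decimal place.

1.4

Flow: 37 L/min ÷ 60 = 0.6167 L/s.
Vt = flow × Ti = 0.6167 L/s × 0.68 s × 1000 mL/L = 419.36 mL.
R = (PIP − Pplat)/V̇ = (18 − 14) / 0.6167 = 4.0/0.6167 = 6.486 cmH2O·s/L.
C = Vt/(Pplat − PEEP) = 419.36 / (14 − 5) = 419.36/9.0 = 46.596 mL/cmH2O.
τ = R × C = 6.486 × 0.0466 L/cmH2O = 0.3022 s.
Fraction remaining = e^(−Te/τ) = e^(−0.57/0.3022) = 0.1517; trapped volume = 419.36 × 0.1517 = 63.617 mL.
Additional alveolar pressure from trapping ≈ V_trapped / C = 63.617 / 46.596 = 1.365 cmH2O.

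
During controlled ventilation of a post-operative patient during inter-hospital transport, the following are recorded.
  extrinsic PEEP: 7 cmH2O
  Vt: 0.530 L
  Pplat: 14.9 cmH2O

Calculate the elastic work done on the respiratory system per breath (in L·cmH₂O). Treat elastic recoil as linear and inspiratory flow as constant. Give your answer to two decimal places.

2.09

Elastic work ≈ ½ × (Pplat − PEEP) × Vt = 0.5 × (14.9 − 7) × 0.530 L = 0.5 × 7.9 × 0.530 = 2.094 L·cmH2O.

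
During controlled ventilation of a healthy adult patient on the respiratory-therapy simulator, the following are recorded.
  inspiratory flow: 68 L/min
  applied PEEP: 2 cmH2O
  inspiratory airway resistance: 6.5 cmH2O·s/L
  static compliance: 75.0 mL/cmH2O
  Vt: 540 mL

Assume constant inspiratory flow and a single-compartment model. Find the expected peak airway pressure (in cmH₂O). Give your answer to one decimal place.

16.6

Flow: 68 L/min ÷ 60 = 1.1333 L/s.
Equation of motion (constant flow): PIP = Vt/C + R·V̇ + PEEP.
PIP = 540/75.0 + 6.5×1.1333 + 2 = 7.2 + 7.366 + 2 = 16.566 cmH2O.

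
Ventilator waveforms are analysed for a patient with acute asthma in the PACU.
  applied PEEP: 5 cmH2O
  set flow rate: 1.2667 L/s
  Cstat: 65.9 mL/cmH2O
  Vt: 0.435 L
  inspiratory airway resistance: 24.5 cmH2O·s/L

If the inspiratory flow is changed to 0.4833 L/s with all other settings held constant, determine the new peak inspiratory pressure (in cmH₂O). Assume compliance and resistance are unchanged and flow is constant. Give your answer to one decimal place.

23.4

PIP = Vt/C + R·V̇ + PEEP (constant-flow equation of motion).
Only the resistive term changes: ΔPIP = R × ΔV̇ = 24.5 × (0.4833 − 1.2667) = 24.5 × -0.7834 = -19.193 cmH2O.
Original PIP = 435/65.9 + 24.5×1.2667 + 5 = 42.635 cmH2O; new PIP = 42.635 + (-19.193) = 23.442 cmH2O.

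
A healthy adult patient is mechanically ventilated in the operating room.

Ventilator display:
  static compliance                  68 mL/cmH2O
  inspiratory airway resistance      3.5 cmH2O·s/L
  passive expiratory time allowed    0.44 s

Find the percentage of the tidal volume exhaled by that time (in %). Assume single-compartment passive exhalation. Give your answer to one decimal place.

τ = R × C = 3.5 × 68 mL/cmH2O = 3.5 × 0.068 L/cmH2O = 0.238 s.
Passive exhalation: V(t)/V₀ = e^(−t/τ) = e^(−0.44/0.238) = 0.1574.
Fraction exhaled = 1 − 0.1574 = 0.8426 → 84.26%.

84.3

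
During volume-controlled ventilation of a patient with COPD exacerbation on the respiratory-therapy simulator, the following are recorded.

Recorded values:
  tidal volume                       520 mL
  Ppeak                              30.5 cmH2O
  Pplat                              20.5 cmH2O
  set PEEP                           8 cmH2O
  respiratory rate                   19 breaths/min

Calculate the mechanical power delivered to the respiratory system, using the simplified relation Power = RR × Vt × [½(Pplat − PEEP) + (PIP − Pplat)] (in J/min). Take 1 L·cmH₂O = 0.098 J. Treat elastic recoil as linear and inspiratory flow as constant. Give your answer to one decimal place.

15.7

Per-breath work = Vt × [½(Pplat−PEEP) + (PIP−Pplat)] = 0.520 × [0.5×12.5 + 10.0] = 0.520 × 16.25 = 8.45 L·cmH2O.
Power = 19 × 8.45 = 160.55 L·cmH2O/min.
× 0.098 J/(L·cmH2O) → 15.734 J/min.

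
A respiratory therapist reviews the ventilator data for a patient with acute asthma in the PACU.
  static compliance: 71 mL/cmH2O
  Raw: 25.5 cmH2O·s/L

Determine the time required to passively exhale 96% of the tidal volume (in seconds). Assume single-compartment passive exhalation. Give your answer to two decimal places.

5.83

τ = R × C = 25.5 × 71 mL/cmH2O = 25.5 × 0.071 L/cmH2O = 1.811 s.
Exhaled fraction f = 1 − e^(−t/τ) → t = −τ·ln(1 − f) = −1.811·ln(0.04) = 5.829 s.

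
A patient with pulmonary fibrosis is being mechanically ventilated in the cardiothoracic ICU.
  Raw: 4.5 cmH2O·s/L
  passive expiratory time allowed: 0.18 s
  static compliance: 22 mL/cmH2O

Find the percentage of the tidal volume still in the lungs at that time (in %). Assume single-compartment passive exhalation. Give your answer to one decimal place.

16.2

τ = R × C = 4.5 × 22 mL/cmH2O = 4.5 × 0.022 L/cmH2O = 0.099 s.
Passive exhalation: V(t)/V₀ = e^(−t/τ) = e^(−0.18/0.099) = 0.1623.
Fraction remaining = 0.1623 → 16.23%.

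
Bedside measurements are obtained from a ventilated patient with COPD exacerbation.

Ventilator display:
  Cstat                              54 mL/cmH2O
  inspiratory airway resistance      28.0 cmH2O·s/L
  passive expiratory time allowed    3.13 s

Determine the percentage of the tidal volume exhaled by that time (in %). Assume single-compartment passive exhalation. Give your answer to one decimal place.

87.4

τ = R × C = 28.0 × 54 mL/cmH2O = 28.0 × 0.054 L/cmH2O = 1.512 s.
Passive exhalation: V(t)/V₀ = e^(−t/τ) = e^(−3.13/1.512) = 0.1262.
Fraction exhaled = 1 − 0.1262 = 0.8738 → 87.38%.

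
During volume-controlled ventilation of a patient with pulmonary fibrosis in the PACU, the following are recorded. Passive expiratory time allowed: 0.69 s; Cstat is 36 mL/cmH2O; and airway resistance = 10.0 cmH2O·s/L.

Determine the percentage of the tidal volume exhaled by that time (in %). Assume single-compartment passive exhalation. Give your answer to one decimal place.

85.3

τ = R × C = 10.0 × 36 mL/cmH2O = 10.0 × 0.036 L/cmH2O = 0.36 s.
Passive exhalation: V(t)/V₀ = e^(−t/τ) = e^(−0.69/0.36) = 0.1471.
Fraction exhaled = 1 − 0.1471 = 0.8529 → 85.29%.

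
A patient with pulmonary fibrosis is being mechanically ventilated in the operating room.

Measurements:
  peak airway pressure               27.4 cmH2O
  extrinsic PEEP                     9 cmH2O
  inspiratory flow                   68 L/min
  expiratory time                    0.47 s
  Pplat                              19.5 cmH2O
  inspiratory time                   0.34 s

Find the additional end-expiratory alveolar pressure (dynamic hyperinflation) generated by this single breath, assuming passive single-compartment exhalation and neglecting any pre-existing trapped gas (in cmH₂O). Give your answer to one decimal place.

Flow: 68 L/min ÷ 60 = 1.1333 L/s.
Vt = flow × Ti = 1.1333 L/s × 0.34 s × 1000 mL/L = 385.32 mL.
R = (PIP − Pplat)/V̇ = (27.4 − 19.5) / 1.1333 = 7.9/1.1333 = 6.971 cmH2O·s/L.
C = Vt/(Pplat − PEEP) = 385.32 / (19.5 − 9) = 385.32/10.5 = 36.697 mL/cmH2O.
τ = R × C = 6.971 × 0.0367 L/cmH2O = 0.2558 s.
Fraction remaining = e^(−Te/τ) = e^(−0.47/0.2558) = 0.1592; trapped volume = 385.32 × 0.1592 = 61.343 mL.
Additional alveolar pressure from trapping ≈ V_trapped / C = 61.343 / 36.697 = 1.672 cmH2O.

1.7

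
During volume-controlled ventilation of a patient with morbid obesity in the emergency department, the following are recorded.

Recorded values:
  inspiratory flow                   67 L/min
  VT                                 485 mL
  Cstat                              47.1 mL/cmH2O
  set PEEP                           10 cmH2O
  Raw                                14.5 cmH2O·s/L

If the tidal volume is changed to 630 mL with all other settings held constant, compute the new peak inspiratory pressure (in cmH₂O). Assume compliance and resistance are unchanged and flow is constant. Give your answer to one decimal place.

39.6

Flow: 67 L/min ÷ 60 = 1.1167 L/s.
PIP = Vt/C + R·V̇ + PEEP (constant-flow equation of motion).
Only the elastic term changes: ΔPIP = ΔVt / C = (630 − 485) / 47.1 = 3.079 cmH2O.
Original PIP = 485/47.1 + 14.5×1.1167 + 10 = 36.489 cmH2O; new PIP = 36.489 + (3.079) = 39.568 cmH2O.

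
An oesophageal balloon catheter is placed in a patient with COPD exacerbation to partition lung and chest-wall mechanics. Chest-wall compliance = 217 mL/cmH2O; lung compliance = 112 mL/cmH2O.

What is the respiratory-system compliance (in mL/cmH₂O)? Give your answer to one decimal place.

Lung and chest wall are elastances in series: 1/Crs = 1/CL + 1/Ccw.
1/Crs = 1/112 + 1/217 = 0.01354.
Crs = 73.855 mL/cmH2O.

73.9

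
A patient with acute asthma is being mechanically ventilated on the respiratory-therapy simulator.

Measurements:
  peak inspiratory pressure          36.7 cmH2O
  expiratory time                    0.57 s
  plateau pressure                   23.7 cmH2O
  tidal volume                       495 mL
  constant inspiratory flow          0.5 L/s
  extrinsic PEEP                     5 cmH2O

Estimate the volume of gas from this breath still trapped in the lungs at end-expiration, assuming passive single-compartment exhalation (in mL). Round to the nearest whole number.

216

R = (PIP − Pplat)/V̇ = (36.7 − 23.7) / 0.5 = 13.0/0.5 = 26.0 cmH2O·s/L.
C = Vt/(Pplat − PEEP) = 495.0 / (23.7 − 5) = 495.0/18.7 = 26.471 mL/cmH2O.
τ = R × C = 26.0 × 0.02647 L/cmH2O = 0.6882 s.
Fraction remaining = e^(−Te/τ) = e^(−0.57/0.6882) = 0.4368.
Trapped volume = 495.0 × 0.4368 = 216.22 mL.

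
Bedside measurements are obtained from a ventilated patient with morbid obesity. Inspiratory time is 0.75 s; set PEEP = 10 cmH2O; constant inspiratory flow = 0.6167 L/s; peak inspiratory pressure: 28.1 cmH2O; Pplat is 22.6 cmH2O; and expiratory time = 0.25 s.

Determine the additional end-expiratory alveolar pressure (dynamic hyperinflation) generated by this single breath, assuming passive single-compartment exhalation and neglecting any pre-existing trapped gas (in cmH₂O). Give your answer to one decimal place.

5.9

Vt = flow × Ti = 0.6167 L/s × 0.75 s × 1000 mL/L = 462.53 mL.
R = (PIP − Pplat)/V̇ = (28.1 − 22.6) / 0.6167 = 5.5/0.6167 = 8.918 cmH2O·s/L.
C = Vt/(Pplat − PEEP) = 462.53 / (22.6 − 10) = 462.53/12.6 = 36.709 mL/cmH2O.
τ = R × C = 8.918 × 0.03671 L/cmH2O = 0.3274 s.
Fraction remaining = e^(−Te/τ) = e^(−0.25/0.3274) = 0.466; trapped volume = 462.53 × 0.466 = 215.54 mL.
Additional alveolar pressure from trapping ≈ V_trapped / C = 215.54 / 36.709 = 5.872 cmH2O.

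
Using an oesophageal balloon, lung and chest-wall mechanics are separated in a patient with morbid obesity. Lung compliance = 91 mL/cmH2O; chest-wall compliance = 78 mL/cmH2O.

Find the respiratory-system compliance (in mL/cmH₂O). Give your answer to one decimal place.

42.0

Lung and chest wall are elastances in series: 1/Crs = 1/CL + 1/Ccw.
1/Crs = 1/91 + 1/78 = 0.02381.
Crs = 41.999 mL/cmH2O.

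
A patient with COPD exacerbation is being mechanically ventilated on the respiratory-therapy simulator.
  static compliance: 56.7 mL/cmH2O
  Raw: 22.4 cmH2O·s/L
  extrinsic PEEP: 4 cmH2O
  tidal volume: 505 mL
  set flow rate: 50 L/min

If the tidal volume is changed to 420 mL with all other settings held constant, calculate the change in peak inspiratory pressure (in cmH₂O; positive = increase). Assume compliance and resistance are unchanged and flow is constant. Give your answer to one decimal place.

-1.5

PIP = Vt/C + R·V̇ + PEEP (constant-flow equation of motion).
Only the elastic term changes: ΔPIP = ΔVt / C = (420 − 505) / 56.7 = -1.499 cmH2O.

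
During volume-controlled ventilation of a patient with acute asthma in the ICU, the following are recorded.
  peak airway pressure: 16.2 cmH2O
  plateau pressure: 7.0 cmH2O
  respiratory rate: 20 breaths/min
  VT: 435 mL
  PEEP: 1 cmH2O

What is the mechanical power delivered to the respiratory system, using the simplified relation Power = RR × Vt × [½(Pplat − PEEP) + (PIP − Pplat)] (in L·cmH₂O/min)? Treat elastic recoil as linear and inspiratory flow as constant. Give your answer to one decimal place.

Per-breath work = Vt × [½(Pplat−PEEP) + (PIP−Pplat)] = 0.435 × [0.5×6.0 + 9.2] = 0.435 × 12.2 = 5.307 L·cmH2O.
Power = 20 × 5.307 = 106.14 L·cmH2O/min.

106.1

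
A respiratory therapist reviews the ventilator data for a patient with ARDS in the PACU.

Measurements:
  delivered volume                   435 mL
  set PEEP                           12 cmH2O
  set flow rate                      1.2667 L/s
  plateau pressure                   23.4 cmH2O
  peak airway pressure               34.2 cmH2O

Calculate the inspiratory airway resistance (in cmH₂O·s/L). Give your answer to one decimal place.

Raw = (PIP − Pplat) / flow = (34.2 − 23.4) / 1.2667 = 10.8 / 1.2667 = 8.526 cmH2O·s/L.

8.5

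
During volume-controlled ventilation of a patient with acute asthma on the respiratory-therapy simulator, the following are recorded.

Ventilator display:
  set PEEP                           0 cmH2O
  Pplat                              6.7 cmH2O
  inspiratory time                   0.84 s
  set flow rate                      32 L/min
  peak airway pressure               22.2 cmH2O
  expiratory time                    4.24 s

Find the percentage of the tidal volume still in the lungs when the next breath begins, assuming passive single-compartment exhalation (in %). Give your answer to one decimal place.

11.3

Flow: 32 L/min ÷ 60 = 0.5333 L/s.
Vt = flow × Ti = 0.5333 L/s × 0.84 s × 1000 mL/L = 447.97 mL.
R = (PIP − Pplat)/V̇ = (22.2 − 6.7) / 0.5333 = 15.5/0.5333 = 29.064 cmH2O·s/L.
C = Vt/(Pplat − PEEP) = 447.97 / (6.7 − 0) = 447.97/6.7 = 66.861 mL/cmH2O.
τ = R × C = 29.064 × 0.06686 L/cmH2O = 1.943 s.
Fraction remaining at end-expiration = e^(−Te/τ) = e^(−4.24/1.943) = 0.1128 → 11.28%.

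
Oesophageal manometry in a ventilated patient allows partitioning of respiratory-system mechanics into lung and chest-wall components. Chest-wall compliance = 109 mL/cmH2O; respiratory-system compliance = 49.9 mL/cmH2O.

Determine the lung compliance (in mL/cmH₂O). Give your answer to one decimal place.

92.0

1/CL = 1/Crs − 1/Ccw.
1/CL = 1/49.9 − 1/109 = 0.01087.
CL = 91.996 mL/cmH2O.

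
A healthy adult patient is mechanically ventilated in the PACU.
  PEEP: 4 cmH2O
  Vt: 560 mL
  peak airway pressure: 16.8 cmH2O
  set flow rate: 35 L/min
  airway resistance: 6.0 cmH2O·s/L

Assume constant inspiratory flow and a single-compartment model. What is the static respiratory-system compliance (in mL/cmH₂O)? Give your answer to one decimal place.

60.2

Flow: 35 L/min ÷ 60 = 0.5833 L/s.
Equation of motion (constant flow): PIP = Vt/C + R·V̇ + PEEP.
Vt/C = PIP − R·V̇ − PEEP = 16.8 − 6.0×0.5833 − 4 = 16.8 − 3.5 − 4 = 9.3 cmH2O.
C = Vt / 9.3 = 560 / 9.3 = 60.215 mL/cmH2O.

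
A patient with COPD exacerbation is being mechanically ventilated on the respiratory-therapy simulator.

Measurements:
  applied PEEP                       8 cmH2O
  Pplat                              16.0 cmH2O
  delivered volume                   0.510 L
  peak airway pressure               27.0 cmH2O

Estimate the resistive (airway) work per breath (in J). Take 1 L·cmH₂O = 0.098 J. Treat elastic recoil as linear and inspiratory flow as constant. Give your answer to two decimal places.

With constant inspiratory flow the resistive pressure is constant at PIP − Pplat = 27.0 − 16.0 = 11.0 cmH2O, so resistive work = 11.0 × 0.510 = 5.61 L·cmH2O.
× 0.098 J/(L·cmH2O) → 0.5498 J.

0.55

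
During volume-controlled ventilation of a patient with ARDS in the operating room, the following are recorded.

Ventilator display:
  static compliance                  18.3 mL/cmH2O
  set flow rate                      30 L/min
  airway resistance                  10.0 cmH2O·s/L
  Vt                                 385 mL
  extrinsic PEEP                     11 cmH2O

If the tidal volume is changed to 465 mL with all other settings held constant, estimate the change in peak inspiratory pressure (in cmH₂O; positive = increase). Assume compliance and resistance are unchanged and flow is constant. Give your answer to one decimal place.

4.4

PIP = Vt/C + R·V̇ + PEEP (constant-flow equation of motion).
Only the elastic term changes: ΔPIP = ΔVt / C = (465 − 385) / 18.3 = 4.372 cmH2O.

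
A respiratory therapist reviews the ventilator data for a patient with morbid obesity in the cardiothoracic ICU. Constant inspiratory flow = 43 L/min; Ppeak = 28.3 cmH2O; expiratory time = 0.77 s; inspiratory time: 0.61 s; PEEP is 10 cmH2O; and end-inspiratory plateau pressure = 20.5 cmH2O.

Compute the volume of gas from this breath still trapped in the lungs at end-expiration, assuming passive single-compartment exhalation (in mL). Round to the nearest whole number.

80

Flow: 43 L/min ÷ 60 = 0.7167 L/s.
Vt = flow × Ti = 0.7167 L/s × 0.61 s × 1000 mL/L = 437.19 mL.
R = (PIP − Pplat)/V̇ = (28.3 − 20.5) / 0.7167 = 7.8/0.7167 = 10.883 cmH2O·s/L.
C = Vt/(Pplat − PEEP) = 437.19 / (20.5 − 10) = 437.19/10.5 = 41.637 mL/cmH2O.
τ = R × C = 10.883 × 0.04164 L/cmH2O = 0.4532 s.
Fraction remaining = e^(−Te/τ) = e^(−0.77/0.4532) = 0.1829.
Trapped volume = 437.19 × 0.1829 = 79.962 mL.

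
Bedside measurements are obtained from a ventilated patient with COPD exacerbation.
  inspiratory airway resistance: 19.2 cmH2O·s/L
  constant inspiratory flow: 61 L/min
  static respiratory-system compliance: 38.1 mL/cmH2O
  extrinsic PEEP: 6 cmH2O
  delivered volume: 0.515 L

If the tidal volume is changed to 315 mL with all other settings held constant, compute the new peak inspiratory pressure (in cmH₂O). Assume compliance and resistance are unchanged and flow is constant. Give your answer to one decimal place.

33.8

Flow: 61 L/min ÷ 60 = 1.0167 L/s.
PIP = Vt/C + R·V̇ + PEEP (constant-flow equation of motion).
Only the elastic term changes: ΔPIP = ΔVt / C = (315 − 515) / 38.1 = -5.249 cmH2O.
Original PIP = 515/38.1 + 19.2×1.0167 + 6 = 39.038 cmH2O; new PIP = 39.038 + (-5.249) = 33.789 cmH2O.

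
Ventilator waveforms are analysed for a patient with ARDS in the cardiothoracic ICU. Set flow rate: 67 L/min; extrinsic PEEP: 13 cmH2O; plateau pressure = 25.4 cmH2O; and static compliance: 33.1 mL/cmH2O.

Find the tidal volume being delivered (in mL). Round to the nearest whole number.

410

Vt = Cstat × (Pplat − PEEP) = 33.1 × (25.4 − 13) = 33.1 × 12.4 = 410.44 mL.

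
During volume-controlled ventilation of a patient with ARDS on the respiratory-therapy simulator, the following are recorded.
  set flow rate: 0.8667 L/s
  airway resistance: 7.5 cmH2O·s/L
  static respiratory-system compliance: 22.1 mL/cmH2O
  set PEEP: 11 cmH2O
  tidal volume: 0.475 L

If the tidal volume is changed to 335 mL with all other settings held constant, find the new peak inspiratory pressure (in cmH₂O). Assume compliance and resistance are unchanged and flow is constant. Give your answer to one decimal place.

PIP = Vt/C + R·V̇ + PEEP (constant-flow equation of motion).
Only the elastic term changes: ΔPIP = ΔVt / C = (335 − 475) / 22.1 = -6.335 cmH2O.
Original PIP = 475/22.1 + 7.5×0.8667 + 11 = 38.993 cmH2O; new PIP = 38.993 + (-6.335) = 32.658 cmH2O.

32.7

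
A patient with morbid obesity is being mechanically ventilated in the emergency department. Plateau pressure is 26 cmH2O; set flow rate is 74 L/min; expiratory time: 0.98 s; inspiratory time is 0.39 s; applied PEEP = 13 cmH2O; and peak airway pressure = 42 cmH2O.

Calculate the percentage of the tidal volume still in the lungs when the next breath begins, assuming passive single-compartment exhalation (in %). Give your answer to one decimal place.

Flow: 74 L/min ÷ 60 = 1.2333 L/s.
Vt = flow × Ti = 1.2333 L/s × 0.39 s × 1000 mL/L = 480.99 mL.
R = (PIP − Pplat)/V̇ = (42 − 26) / 1.2333 = 16.0/1.2333 = 12.973 cmH2O·s/L.
C = Vt/(Pplat − PEEP) = 480.99 / (26 − 13) = 480.99/13.0 = 36.999 mL/cmH2O.
τ = R × C = 12.973 × 0.037 L/cmH2O = 0.48 s.
Fraction remaining at end-expiration = e^(−Te/τ) = e^(−0.98/0.48) = 0.1298 → 12.98%.

13.0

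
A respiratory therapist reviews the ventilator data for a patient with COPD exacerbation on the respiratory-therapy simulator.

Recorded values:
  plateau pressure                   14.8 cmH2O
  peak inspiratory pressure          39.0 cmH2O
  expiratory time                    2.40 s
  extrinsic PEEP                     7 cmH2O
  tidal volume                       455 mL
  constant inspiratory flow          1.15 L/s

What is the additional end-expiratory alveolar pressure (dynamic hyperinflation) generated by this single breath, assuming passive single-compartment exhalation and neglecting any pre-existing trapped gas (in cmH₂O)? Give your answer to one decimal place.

1.1

R = (PIP − Pplat)/V̇ = (39.0 − 14.8) / 1.15 = 24.2/1.15 = 21.043 cmH2O·s/L.
C = Vt/(Pplat − PEEP) = 455.0 / (14.8 − 7) = 455.0/7.8 = 58.333 mL/cmH2O.
τ = R × C = 21.043 × 0.05833 L/cmH2O = 1.227 s.
Fraction remaining = e^(−Te/τ) = e^(−2.40/1.227) = 0.1414; trapped volume = 455.0 × 0.1414 = 64.337 mL.
Additional alveolar pressure from trapping ≈ V_trapped / C = 64.337 / 58.333 = 1.103 cmH2O.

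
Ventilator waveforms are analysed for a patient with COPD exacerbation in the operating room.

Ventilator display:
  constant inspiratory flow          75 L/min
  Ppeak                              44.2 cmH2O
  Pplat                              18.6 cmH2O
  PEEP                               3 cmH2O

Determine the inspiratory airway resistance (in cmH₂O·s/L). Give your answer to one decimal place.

Flow: 75 L/min ÷ 60 = 1.25 L/s.
Raw = (PIP − Pplat) / flow = (44.2 − 18.6) / 1.25 = 25.6 / 1.25 = 20.48 cmH2O·s/L.

20.5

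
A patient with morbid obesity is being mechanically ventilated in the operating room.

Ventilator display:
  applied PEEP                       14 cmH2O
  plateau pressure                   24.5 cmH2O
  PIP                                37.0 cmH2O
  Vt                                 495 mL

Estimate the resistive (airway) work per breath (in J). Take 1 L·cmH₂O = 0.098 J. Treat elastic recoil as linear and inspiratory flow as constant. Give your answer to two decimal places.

0.61

With constant inspiratory flow the resistive pressure is constant at PIP − Pplat = 37.0 − 24.5 = 12.5 cmH2O, so resistive work = 12.5 × 0.495 = 6.188 L·cmH2O.
× 0.098 J/(L·cmH2O) → 0.6064 J.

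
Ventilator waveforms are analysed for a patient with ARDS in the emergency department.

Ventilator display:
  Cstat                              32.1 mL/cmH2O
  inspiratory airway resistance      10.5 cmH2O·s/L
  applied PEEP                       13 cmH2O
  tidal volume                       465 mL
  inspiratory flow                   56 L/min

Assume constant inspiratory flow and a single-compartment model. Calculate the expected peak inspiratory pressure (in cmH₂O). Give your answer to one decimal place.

Flow: 56 L/min ÷ 60 = 0.9333 L/s.
Equation of motion (constant flow): PIP = Vt/C + R·V̇ + PEEP.
PIP = 465/32.1 + 10.5×0.9333 + 13 = 14.486 + 9.8 + 13 = 37.286 cmH2O.

37.3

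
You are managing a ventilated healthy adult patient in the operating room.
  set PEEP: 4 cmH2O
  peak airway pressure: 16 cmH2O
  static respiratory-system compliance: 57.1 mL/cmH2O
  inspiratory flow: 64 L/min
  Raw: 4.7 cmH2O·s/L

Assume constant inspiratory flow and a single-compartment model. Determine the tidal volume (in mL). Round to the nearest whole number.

Flow: 64 L/min ÷ 60 = 1.0667 L/s.
Equation of motion (constant flow): PIP = Vt/C + R·V̇ + PEEP.
Vt/C = PIP − R·V̇ − PEEP = 16 − 5.013 − 4 = 6.987 cmH2O.
Vt = C × 6.987 = 57.1 × 6.987 = 398.96 mL.

399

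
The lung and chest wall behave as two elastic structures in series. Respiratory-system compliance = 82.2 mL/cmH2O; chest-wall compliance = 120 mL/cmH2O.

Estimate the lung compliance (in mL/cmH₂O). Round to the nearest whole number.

1/CL = 1/Crs − 1/Ccw.
1/CL = 1/82.2 − 1/120 = 0.003832.
CL = 260.96 mL/cmH2O.

261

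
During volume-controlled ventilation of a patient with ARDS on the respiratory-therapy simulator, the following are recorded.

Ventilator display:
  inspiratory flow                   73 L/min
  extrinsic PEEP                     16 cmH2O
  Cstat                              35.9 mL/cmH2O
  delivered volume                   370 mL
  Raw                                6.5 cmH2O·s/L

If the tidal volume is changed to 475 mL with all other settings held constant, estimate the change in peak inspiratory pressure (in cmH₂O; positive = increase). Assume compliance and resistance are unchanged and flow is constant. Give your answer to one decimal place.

PIP = Vt/C + R·V̇ + PEEP (constant-flow equation of motion).
Only the elastic term changes: ΔPIP = ΔVt / C = (475 − 370) / 35.9 = 2.925 cmH2O.

2.9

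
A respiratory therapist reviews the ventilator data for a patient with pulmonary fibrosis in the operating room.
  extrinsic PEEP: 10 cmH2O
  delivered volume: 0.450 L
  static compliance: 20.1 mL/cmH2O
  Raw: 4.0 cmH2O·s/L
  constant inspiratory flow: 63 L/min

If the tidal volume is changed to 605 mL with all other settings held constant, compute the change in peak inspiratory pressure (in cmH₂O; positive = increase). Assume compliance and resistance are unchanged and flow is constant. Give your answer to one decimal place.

PIP = Vt/C + R·V̇ + PEEP (constant-flow equation of motion).
Only the elastic term changes: ΔPIP = ΔVt / C = (605 − 450) / 20.1 = 7.711 cmH2O.

7.7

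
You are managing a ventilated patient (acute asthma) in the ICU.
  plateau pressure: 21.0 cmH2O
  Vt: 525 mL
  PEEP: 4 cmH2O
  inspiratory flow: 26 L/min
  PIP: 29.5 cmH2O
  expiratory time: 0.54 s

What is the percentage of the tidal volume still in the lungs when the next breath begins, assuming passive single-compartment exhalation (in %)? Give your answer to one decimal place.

Flow: 26 L/min ÷ 60 = 0.4333 L/s.
R = (PIP − Pplat)/V̇ = (29.5 − 21.0) / 0.4333 = 8.5/0.4333 = 19.617 cmH2O·s/L.
C = Vt/(Pplat − PEEP) = 525.0 / (21.0 − 4) = 525.0/17.0 = 30.882 mL/cmH2O.
τ = R × C = 19.617 × 0.03088 L/cmH2O = 0.6058 s.
Fraction remaining at end-expiration = e^(−Te/τ) = e^(−0.54/0.6058) = 0.4101 → 41.01%.

41.0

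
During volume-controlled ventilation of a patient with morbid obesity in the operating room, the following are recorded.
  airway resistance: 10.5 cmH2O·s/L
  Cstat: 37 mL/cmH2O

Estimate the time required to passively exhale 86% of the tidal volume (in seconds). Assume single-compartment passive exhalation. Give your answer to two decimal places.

0.76

τ = R × C = 10.5 × 37 mL/cmH2O = 10.5 × 0.037 L/cmH2O = 0.3885 s.
Exhaled fraction f = 1 − e^(−t/τ) → t = −τ·ln(1 − f) = −0.3885·ln(0.14) = 0.7638 s.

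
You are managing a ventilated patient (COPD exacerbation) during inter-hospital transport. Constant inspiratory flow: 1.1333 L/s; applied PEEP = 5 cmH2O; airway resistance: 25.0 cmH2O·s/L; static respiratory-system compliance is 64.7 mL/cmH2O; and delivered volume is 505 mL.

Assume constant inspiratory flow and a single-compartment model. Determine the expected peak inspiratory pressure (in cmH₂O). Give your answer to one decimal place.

41.1

Equation of motion (constant flow): PIP = Vt/C + R·V̇ + PEEP.
PIP = 505/64.7 + 25.0×1.1333 + 5 = 7.805 + 28.333 + 5 = 41.138 cmH2O.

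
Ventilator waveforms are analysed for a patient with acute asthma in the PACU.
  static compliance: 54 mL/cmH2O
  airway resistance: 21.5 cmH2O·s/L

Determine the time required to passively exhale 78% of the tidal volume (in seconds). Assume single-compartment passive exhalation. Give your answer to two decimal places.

τ = R × C = 21.5 × 54 mL/cmH2O = 21.5 × 0.054 L/cmH2O = 1.161 s.
Exhaled fraction f = 1 − e^(−t/τ) → t = −τ·ln(1 − f) = −1.161·ln(0.22) = 1.758 s.

1.76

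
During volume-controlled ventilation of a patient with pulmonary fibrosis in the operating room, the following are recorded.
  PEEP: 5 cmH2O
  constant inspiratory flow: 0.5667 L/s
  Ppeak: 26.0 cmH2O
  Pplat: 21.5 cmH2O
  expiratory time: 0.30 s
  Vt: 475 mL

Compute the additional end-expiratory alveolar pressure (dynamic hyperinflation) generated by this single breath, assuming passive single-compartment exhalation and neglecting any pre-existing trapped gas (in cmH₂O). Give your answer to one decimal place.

4.4

R = (PIP − Pplat)/V̇ = (26.0 − 21.5) / 0.5667 = 4.5/0.5667 = 7.941 cmH2O·s/L.
C = Vt/(Pplat − PEEP) = 475.0 / (21.5 − 5) = 475.0/16.5 = 28.788 mL/cmH2O.
τ = R × C = 7.941 × 0.02879 L/cmH2O = 0.2286 s.
Fraction remaining = e^(−Te/τ) = e^(−0.30/0.2286) = 0.2692; trapped volume = 475.0 × 0.2692 = 127.87 mL.
Additional alveolar pressure from trapping ≈ V_trapped / C = 127.87 / 28.788 = 4.442 cmH2O.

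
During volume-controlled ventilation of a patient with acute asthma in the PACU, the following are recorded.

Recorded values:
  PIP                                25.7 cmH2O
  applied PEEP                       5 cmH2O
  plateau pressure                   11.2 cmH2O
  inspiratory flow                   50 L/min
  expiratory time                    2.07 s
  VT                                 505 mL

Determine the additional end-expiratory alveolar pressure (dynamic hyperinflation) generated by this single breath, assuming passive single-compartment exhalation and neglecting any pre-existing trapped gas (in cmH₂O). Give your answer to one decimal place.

Flow: 50 L/min ÷ 60 = 0.8333 L/s.
R = (PIP − Pplat)/V̇ = (25.7 − 11.2) / 0.8333 = 14.5/0.8333 = 17.401 cmH2O·s/L.
C = Vt/(Pplat − PEEP) = 505.0 / (11.2 − 5) = 505.0/6.2 = 81.452 mL/cmH2O.
τ = R × C = 17.401 × 0.08145 L/cmH2O = 1.417 s.
Fraction remaining = e^(−Te/τ) = e^(−2.07/1.417) = 0.232; trapped volume = 505.0 × 0.232 = 117.16 mL.
Additional alveolar pressure from trapping ≈ V_trapped / C = 117.16 / 81.452 = 1.438 cmH2O.

1.4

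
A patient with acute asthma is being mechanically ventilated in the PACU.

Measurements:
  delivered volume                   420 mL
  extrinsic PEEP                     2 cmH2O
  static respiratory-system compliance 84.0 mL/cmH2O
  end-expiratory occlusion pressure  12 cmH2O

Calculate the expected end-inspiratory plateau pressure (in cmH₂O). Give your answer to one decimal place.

End-expiratory occlusion gives total PEEP = 12 cmH2O (intrinsic PEEP = 12 − 2 = 10). Use total PEEP for the elastic gradient.
Pplat = PEEPtotal + Vt / Cstat = 12 + 420 / 84.0 = 12 + 5.0 = 17.0 cmH2O.

17.0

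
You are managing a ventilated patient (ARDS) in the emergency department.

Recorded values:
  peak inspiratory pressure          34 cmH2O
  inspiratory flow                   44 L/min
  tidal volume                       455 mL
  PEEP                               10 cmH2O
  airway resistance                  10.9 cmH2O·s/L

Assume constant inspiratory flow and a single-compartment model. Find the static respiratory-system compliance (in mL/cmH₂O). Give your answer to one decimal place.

28.4

Flow: 44 L/min ÷ 60 = 0.7333 L/s.
Equation of motion (constant flow): PIP = Vt/C + R·V̇ + PEEP.
Vt/C = PIP − R·V̇ − PEEP = 34 − 10.9×0.7333 − 10 = 34 − 7.993 − 10 = 16.007 cmH2O.
C = Vt / 16.007 = 455 / 16.007 = 28.425 mL/cmH2O.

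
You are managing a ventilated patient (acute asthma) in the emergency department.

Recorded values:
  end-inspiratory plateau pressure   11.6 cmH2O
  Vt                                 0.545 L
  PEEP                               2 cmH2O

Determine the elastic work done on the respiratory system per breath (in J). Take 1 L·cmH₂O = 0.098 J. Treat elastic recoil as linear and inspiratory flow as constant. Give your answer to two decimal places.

Elastic work ≈ ½ × (Pplat − PEEP) × Vt = 0.5 × (11.6 − 2) × 0.545 L = 0.5 × 9.6 × 0.545 = 2.616 L·cmH2O.
× 0.098 J/(L·cmH2O) → 0.2564 J.

0.26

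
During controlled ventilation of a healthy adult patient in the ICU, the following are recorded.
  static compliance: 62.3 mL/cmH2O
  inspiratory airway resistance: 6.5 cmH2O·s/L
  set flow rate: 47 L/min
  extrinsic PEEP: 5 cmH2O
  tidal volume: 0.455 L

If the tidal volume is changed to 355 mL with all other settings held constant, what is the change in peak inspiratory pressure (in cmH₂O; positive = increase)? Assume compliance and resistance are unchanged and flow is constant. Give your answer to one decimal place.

PIP = Vt/C + R·V̇ + PEEP (constant-flow equation of motion).
Only the elastic term changes: ΔPIP = ΔVt / C = (355 − 455) / 62.3 = -1.605 cmH2O.

-1.6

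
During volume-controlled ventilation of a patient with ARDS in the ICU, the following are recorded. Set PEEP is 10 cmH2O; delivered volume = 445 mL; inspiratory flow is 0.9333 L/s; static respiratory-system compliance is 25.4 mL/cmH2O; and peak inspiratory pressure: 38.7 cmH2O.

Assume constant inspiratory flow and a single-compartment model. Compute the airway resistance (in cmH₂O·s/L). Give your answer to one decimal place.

12.0

Equation of motion (constant flow): PIP = Vt/C + R·V̇ + PEEP.
R·V̇ = PIP − Vt/C − PEEP = 38.7 − 445/25.4 − 10 = 38.7 − 17.52 − 10 = 11.18 cmH2O.
R = 11.18 / 0.9333 = 11.979 cmH2O·s/L.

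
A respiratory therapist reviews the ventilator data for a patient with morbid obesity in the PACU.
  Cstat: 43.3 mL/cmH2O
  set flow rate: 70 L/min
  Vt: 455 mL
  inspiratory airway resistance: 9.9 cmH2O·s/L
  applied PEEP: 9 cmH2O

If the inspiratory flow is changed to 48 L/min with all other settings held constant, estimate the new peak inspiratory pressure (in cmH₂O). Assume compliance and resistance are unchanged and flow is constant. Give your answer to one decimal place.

Flow: 70 L/min ÷ 60 = 1.1667 L/s.
New flow: 48 L/min ÷ 60 = 0.8 L/s.
PIP = Vt/C + R·V̇ + PEEP (constant-flow equation of motion).
Only the resistive term changes: ΔPIP = R × ΔV̇ = 9.9 × (0.8 − 1.1667) = 9.9 × -0.3667 = -3.63 cmH2O.
Original PIP = 455/43.3 + 9.9×1.1667 + 9 = 31.058 cmH2O; new PIP = 31.058 + (-3.63) = 27.428 cmH2O.

27.4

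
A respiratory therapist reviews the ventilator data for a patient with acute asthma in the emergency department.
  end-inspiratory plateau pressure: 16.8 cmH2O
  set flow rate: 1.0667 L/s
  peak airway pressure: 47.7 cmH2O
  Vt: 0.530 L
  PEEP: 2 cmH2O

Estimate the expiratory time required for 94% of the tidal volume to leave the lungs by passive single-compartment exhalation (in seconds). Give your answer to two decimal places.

2.92

R = (PIP − Pplat)/V̇ = (47.7 − 16.8) / 1.0667 = 30.9/1.0667 = 28.968 cmH2O·s/L.
C = Vt/(Pplat − PEEP) = 530.0 / (16.8 − 2) = 530.0/14.8 = 35.811 mL/cmH2O.
τ = R × C = 28.968 × 0.03581 L/cmH2O = 1.037 s.
t = −τ·ln(1 − 0.94) = −1.037·ln(0.06) = 2.918 s.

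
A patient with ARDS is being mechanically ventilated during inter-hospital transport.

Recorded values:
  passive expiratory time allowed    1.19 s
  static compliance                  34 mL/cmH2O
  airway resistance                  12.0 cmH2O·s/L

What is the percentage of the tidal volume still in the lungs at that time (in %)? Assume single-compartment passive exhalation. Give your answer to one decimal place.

τ = R × C = 12.0 × 34 mL/cmH2O = 12.0 × 0.034 L/cmH2O = 0.408 s.
Passive exhalation: V(t)/V₀ = e^(−t/τ) = e^(−1.19/0.408) = 0.05411.
Fraction remaining = 0.05411 → 5.411%.

5.4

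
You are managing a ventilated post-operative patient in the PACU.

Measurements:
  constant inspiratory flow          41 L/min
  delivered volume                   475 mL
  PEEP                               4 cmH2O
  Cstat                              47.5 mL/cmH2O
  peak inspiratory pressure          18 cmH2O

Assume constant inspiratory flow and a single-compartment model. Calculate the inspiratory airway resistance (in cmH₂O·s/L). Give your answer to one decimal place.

Flow: 41 L/min ÷ 60 = 0.6833 L/s.
Equation of motion (constant flow): PIP = Vt/C + R·V̇ + PEEP.
R·V̇ = PIP − Vt/C − PEEP = 18 − 475/47.5 − 4 = 18 − 10.0 − 4 = 4.0 cmH2O.
R = 4.0 / 0.6833 = 5.854 cmH2O·s/L.

5.9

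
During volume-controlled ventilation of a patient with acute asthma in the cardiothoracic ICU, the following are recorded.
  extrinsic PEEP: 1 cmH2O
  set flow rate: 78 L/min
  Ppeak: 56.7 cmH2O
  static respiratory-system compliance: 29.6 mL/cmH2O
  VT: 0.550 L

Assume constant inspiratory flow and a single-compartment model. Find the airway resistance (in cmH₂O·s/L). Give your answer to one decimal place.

Flow: 78 L/min ÷ 60 = 1.3 L/s.
Equation of motion (constant flow): PIP = Vt/C + R·V̇ + PEEP.
R·V̇ = PIP − Vt/C − PEEP = 56.7 − 550/29.6 − 1 = 56.7 − 18.581 − 1 = 37.119 cmH2O.
R = 37.119 / 1.3 = 28.553 cmH2O·s/L.

28.6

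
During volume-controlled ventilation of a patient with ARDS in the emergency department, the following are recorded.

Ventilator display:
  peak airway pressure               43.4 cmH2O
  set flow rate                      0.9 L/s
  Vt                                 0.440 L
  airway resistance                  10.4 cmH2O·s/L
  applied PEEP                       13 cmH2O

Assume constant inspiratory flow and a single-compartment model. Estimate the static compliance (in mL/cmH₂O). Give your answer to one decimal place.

Equation of motion (constant flow): PIP = Vt/C + R·V̇ + PEEP.
Vt/C = PIP − R·V̇ − PEEP = 43.4 − 10.4×0.9 − 13 = 43.4 − 9.36 − 13 = 21.04 cmH2O.
C = Vt / 21.04 = 440 / 21.04 = 20.913 mL/cmH2O.

20.9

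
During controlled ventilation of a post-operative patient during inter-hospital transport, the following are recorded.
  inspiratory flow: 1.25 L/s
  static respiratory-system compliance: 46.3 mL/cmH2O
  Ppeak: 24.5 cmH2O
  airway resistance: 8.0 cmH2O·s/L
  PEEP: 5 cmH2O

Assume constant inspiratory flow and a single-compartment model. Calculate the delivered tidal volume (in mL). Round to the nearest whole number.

440

Equation of motion (constant flow): PIP = Vt/C + R·V̇ + PEEP.
Vt/C = PIP − R·V̇ − PEEP = 24.5 − 10.0 − 5 = 9.5 cmH2O.
Vt = C × 9.5 = 46.3 × 9.5 = 439.85 mL.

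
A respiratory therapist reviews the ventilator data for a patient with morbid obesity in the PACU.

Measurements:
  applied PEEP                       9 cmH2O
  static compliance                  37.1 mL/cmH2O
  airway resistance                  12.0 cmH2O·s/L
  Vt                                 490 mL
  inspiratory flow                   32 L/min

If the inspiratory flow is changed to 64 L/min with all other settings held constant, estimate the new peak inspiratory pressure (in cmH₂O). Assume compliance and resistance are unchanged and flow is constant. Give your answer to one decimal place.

35.0

Flow: 32 L/min ÷ 60 = 0.5333 L/s.
New flow: 64 L/min ÷ 60 = 1.0667 L/s.
PIP = Vt/C + R·V̇ + PEEP (constant-flow equation of motion).
Only the resistive term changes: ΔPIP = R × ΔV̇ = 12.0 × (1.0667 − 0.5333) = 12.0 × 0.5334 = 6.401 cmH2O.
Original PIP = 490/37.1 + 12.0×0.5333 + 9 = 28.607 cmH2O; new PIP = 28.607 + (6.401) = 35.008 cmH2O.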